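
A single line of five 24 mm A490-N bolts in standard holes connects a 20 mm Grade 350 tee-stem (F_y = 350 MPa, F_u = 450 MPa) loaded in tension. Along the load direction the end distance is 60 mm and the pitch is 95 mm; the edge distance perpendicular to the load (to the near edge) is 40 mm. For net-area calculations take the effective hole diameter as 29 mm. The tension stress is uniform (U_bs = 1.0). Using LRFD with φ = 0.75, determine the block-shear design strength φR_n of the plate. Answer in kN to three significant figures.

Shear plane L_v = 60 + 4·95 = 440 mm; A_gv = 440 × 20 = 8800 mm².
A_nv = (440 − 4.5·29) × 20 = 6190 mm².
A_nt = (40 − 0.5·29) × 20 = 510 mm².
0.6 F_u A_nv = 1671 kN; 0.6 F_y A_gv = 1848 kN → shear rupture governs the shear term.
R_n = 1671 + 1.0 × 450 × 510 / 1000 = 1901 kN.
Design strength φR_n = 0.75 × 1901 = 1430 kN.

1430 kN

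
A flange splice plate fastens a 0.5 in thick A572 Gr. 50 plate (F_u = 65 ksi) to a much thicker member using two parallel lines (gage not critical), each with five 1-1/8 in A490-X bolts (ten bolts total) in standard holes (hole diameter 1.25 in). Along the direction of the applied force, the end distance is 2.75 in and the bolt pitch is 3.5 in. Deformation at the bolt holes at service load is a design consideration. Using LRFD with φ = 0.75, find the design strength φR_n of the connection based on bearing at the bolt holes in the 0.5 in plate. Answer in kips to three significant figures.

651 kips

Per bolt r_n = 1.2 l_c t F_u ≤ 2.4 d t F_u; upper limit = 2.4 × 1.125 × 0.5 × 65 = 87.75 kips.
Edge bolt: l_c = 2.75 − 1.25/2 = 2.125 in → 1.2 × 2.125 × 0.5 × 65 = 82.88 → r_n = 82.88 kips.
Interior bolts: l_c = 3.5 − 1.25 = 2.25 in → 1.2 × 2.25 × 0.5 × 65 = 87.75 → r_n = 87.75 kips.
R_n = 2 × 82.88 + 8 × 87.75 = 867.7 kips.
Design strength φR_n = 0.75 × 867.7 = 651 kips.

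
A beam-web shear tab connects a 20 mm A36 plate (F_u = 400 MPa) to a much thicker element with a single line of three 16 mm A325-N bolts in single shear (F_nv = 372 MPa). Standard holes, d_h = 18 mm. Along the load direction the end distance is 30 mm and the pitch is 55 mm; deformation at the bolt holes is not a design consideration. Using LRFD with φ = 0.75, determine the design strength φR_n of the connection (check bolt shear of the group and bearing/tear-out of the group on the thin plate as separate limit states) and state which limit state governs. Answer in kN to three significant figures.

168 kN (bolt shear governs)

Bolt shear: A_b = π·16²/4 = 201.1 mm²; R_n = 372 × 201.1 × 3 × 1 / 1000 = 224.4 kN → 0.75 × 224.4 = 168 kN.
Bearing (1.5 l_c t F_u ≤ 3.0 d t F_u): upper limit = 3.0·16·20·400 / 1000 = 384 kN.
  Edge l_c = 30 − 18/2 = 21 → r_n = 252 kN; interior l_c = 55 − 18 = 37 → r_n = 384 kN.
  R_n,bearing = 1·252 + 2·384 = 1020 kN → 0.75 × 1020 = 765 kN.
Bolt shear governs: 168 kN.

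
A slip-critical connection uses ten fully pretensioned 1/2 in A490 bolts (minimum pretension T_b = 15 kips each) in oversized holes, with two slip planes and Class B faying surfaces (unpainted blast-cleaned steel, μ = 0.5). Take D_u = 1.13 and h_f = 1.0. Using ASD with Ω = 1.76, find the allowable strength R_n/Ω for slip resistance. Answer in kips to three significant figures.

R_n = μ · D_u · h_f · T_b · n_s · n_b = 0.5 × 1.13 × 1.0 × 15 × 2 × 10 = 169.5 kips.
Allowable strength R_n/Ω = 169.5 / 1.76 = 96.3 kips.

96.3 kips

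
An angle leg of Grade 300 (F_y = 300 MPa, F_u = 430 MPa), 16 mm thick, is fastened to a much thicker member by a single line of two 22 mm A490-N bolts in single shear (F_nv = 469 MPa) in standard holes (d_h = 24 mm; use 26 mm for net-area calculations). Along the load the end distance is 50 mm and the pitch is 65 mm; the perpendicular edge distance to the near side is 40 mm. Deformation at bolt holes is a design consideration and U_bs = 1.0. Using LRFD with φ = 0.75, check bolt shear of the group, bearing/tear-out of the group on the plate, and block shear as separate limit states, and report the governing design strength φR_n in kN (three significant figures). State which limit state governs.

Bolt shear: A_b = π·22²/4 = 380.1 mm²; R_n = 469 × 380.1 × 2 × 1 / 1000 = 356.6 kN → 0.75 × 356.6 = 267 kN.
Bearing: edge l_c = 38, r_n = 313.7 kN; interior l_c = 41, r_n = 338.5 kN; R_n = 313.7 + 1·338.5 = 652.2 kN → 489 kN.
Block shear: A_gv = 1840, A_nv = 1216, A_nt = 432 mm²; R_n = min(0.6F_uA_nv, 0.6F_yA_gv) + U_bs·F_u·A_nt = 499.5 kN → 375 kN.
Bolt shear governs: 267 kN.

267 kN (bolt shear governs)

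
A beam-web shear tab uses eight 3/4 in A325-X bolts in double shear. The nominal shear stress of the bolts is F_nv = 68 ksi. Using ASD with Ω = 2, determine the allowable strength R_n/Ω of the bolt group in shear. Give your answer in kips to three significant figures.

240 kips

A_b = π × 0.75² / 4 = 0.4418 in².
R_n = F_nv · A_b · n · n_s = 68 × 0.4418 × 8 × 2 = 480.7 kips.
Allowable strength R_n/Ω = 480.7 / 2 = 240 kips.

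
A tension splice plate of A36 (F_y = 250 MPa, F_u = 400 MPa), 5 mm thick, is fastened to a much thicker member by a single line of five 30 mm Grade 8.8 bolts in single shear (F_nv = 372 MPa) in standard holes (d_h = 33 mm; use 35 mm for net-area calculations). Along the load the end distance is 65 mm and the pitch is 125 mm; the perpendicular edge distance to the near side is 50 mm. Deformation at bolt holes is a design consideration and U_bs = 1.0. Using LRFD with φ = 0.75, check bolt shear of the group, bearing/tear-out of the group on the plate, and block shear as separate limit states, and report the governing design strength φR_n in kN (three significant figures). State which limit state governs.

367 kN (block shear governs)

Bolt shear: A_b = π·30²/4 = 706.9 mm²; R_n = 372 × 706.9 × 5 × 1 / 1000 = 1315 kN → 0.75 × 1315 = 986 kN.
Bearing: edge l_c = 48.5, r_n = 116.4 kN; interior l_c = 92, r_n = 144 kN; R_n = 116.4 + 4·144 = 692.4 kN → 519 kN.
Block shear: A_gv = 2825, A_nv = 2038, A_nt = 162.5 mm²; R_n = min(0.6F_uA_nv, 0.6F_yA_gv) + U_bs·F_u·A_nt = 488.8 kN → 367 kN.
Block shear governs: 367 kN.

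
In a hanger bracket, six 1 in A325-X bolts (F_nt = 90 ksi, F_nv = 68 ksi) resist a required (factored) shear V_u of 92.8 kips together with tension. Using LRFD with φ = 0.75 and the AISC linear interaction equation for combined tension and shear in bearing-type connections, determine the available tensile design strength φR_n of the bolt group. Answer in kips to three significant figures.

291 kips

A_b = π·1²/4 = 0.7854 in²; f_rv = 92.8 / (6 × 0.7854) = 19.69 ksi.
F'_nt = 1.3 F_nt − (F_nt / φF_nv) f_rv = 1.3·90 − (90/(0.75·68))·19.69 = 82.25 ksi, capped at F_nt → F'_nt = 82.25 ksi.
R_n = F'_nt · A_b · n = 82.25 × 0.7854 × 6 = 387.6 kips.
Design strength φR_n = 0.75 × 387.6 = 291 kips.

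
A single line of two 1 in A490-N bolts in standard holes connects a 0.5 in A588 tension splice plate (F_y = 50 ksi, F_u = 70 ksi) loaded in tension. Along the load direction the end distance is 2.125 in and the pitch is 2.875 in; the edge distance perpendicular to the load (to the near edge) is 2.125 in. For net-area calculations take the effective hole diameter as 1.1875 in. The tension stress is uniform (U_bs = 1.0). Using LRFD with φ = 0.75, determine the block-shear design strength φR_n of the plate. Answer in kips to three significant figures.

90.9 kips

Shear plane L_v = 2.125 + 1·2.875 = 5 in; A_gv = 5 × 0.5 = 2.5 in².
A_nv = (5 − 1.5·1.1875) × 0.5 = 1.609 in².
A_nt = (2.125 − 0.5·1.1875) × 0.5 = 0.7656 in².
0.6 F_u A_nv = 67.59 kips; 0.6 F_y A_gv = 75 kips → shear rupture governs the shear term.
R_n = 67.59 + 1.0 × 70 × 0.7656 = 121.2 kips.
Design strength φR_n = 0.75 × 121.2 = 90.9 kips.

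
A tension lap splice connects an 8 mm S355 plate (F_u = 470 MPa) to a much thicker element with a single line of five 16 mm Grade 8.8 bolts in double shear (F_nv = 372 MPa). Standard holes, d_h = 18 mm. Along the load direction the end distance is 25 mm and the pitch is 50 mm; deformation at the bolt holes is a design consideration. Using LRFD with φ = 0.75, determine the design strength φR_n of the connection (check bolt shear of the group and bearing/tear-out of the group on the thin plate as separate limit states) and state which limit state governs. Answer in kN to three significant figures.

487 kN (bearing governs)

Bolt shear: A_b = π·16²/4 = 201.1 mm²; R_n = 372 × 201.1 × 5 × 2 / 1000 = 748 kN → 0.75 × 748 = 561 kN.
Bearing (1.2 l_c t F_u ≤ 2.4 d t F_u): upper limit = 2.4·16·8·470 / 1000 = 144.4 kN.
  Edge l_c = 25 − 18/2 = 16 → r_n = 72.19 kN; interior l_c = 50 − 18 = 32 → r_n = 144.4 kN.
  R_n,bearing = 1·72.19 + 4·144.4 = 649.7 kN → 0.75 × 649.7 = 487 kN.
Bearing governs: 487 kN.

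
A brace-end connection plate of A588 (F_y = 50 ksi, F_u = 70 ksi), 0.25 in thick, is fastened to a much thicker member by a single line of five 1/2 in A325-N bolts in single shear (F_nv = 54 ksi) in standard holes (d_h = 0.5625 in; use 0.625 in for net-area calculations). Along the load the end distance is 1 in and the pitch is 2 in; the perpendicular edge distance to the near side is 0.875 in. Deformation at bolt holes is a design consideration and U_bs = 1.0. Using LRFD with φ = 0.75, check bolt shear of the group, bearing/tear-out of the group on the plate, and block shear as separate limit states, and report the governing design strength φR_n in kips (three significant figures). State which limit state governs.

39.8 kips (bolt shear governs)

Bolt shear: A_b = π·0.5²/4 = 0.1963 in²; R_n = 54 × 0.1963 × 5 × 1 = 53.01 kips → 0.75 × 53.01 = 39.8 kips.
Bearing: edge l_c = 0.7188, r_n = 15.09 kips; interior l_c = 1.438, r_n = 21 kips; R_n = 15.09 + 4·21 = 99.09 kips → 74.3 kips.
Block shear: A_gv = 2.25, A_nv = 1.547, A_nt = 0.1406 in²; R_n = min(0.6F_uA_nv, 0.6F_yA_gv) + U_bs·F_u·A_nt = 74.81 kips → 56.1 kips.
Bolt shear governs: 39.8 kips.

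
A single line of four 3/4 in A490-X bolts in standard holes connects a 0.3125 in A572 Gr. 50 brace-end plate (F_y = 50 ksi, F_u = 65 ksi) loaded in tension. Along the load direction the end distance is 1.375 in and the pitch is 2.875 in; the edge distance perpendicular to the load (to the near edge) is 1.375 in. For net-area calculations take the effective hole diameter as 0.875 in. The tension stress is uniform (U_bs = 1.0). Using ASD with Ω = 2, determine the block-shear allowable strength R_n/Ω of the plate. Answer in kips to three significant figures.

51.8 kips

Shear plane L_v = 1.375 + 3·2.875 = 10 in; A_gv = 10 × 0.3125 = 3.125 in².
A_nv = (10 − 3.5·0.875) × 0.3125 = 2.168 in².
A_nt = (1.375 − 0.5·0.875) × 0.3125 = 0.293 in².
0.6 F_u A_nv = 84.55 kips; 0.6 F_y A_gv = 93.75 kips → shear rupture governs the shear term.
R_n = 84.55 + 1.0 × 65 × 0.293 = 103.6 kips.
Allowable strength R_n/Ω = 103.6 / 2 = 51.8 kips.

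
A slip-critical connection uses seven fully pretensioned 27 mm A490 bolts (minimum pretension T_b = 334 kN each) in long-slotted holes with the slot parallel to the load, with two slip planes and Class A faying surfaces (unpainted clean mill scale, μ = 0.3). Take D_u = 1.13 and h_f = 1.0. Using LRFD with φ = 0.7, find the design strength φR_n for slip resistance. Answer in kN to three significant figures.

R_n = μ · D_u · h_f · T_b · n_s · n_b = 0.3 × 1.13 × 1.0 × 334 × 2 × 7 = 1585 kN.
Design strength φR_n = 0.7 × 1585 = 1110 kN.

1110 kN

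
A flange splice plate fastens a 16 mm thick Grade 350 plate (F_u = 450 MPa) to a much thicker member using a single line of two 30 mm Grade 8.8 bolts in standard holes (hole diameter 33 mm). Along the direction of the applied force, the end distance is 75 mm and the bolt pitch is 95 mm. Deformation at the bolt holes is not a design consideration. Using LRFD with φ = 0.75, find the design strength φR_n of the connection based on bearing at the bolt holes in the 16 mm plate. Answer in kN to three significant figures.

Per bolt r_n = 1.5 l_c t F_u ≤ 3.0 d t F_u; upper limit = 3.0 × 30 × 16 × 450 / 1000 = 648 kN.
Edge bolt: l_c = 75 − 33/2 = 58.5 mm → 1.5 × 58.5 × 16 × 450 / 1000 = 631.8 → r_n = 631.8 kN.
Interior bolts: l_c = 95 − 33 = 62 mm → 1.5 × 62 × 16 × 450 / 1000 = 669.6 → r_n = 648 kN.
R_n = 1 × 631.8 + 1 × 648 = 1280 kN.
Design strength φR_n = 0.75 × 1280 = 960 kN.

960 kN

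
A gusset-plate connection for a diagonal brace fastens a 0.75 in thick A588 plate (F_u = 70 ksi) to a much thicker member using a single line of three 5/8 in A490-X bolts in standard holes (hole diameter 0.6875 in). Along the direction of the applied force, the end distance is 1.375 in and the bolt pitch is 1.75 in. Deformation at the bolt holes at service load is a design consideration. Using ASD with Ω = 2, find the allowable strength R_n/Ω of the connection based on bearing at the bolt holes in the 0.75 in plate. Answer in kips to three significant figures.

Per bolt r_n = 1.2 l_c t F_u ≤ 2.4 d t F_u; upper limit = 2.4 × 0.625 × 0.75 × 70 = 78.75 kips.
Edge bolt: l_c = 1.375 − 0.6875/2 = 1.031 in → 1.2 × 1.031 × 0.75 × 70 = 64.97 → r_n = 64.97 kips.
Interior bolts: l_c = 1.75 − 0.6875 = 1.062 in → 1.2 × 1.062 × 0.75 × 70 = 66.94 → r_n = 66.94 kips.
R_n = 1 × 64.97 + 2 × 66.94 = 198.8 kips.
Allowable strength R_n/Ω = 198.8 / 2 = 99.4 kips.

99.4 kips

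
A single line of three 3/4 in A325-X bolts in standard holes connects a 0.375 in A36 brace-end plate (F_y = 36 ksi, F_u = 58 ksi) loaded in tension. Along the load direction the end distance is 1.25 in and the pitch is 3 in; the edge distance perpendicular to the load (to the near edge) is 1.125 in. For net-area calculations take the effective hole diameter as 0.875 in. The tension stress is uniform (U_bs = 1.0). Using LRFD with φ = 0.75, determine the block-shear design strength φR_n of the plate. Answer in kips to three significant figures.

Shear plane L_v = 1.25 + 2·3 = 7.25 in; A_gv = 7.25 × 0.375 = 2.719 in².
A_nv = (7.25 − 2.5·0.875) × 0.375 = 1.898 in².
A_nt = (1.125 − 0.5·0.875) × 0.375 = 0.2578 in².
0.6 F_u A_nv = 66.07 kips; 0.6 F_y A_gv = 58.72 kips → shear yielding governs the shear term.
R_n = 58.72 + 1.0 × 58 × 0.2578 = 73.68 kips.
Design strength φR_n = 0.75 × 73.68 = 55.3 kips.

55.3 kips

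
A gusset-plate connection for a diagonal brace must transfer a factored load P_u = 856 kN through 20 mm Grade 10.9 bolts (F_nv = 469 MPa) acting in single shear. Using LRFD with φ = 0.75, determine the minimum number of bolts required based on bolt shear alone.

8 bolts

A_b = π·20²/4 = 314.2 mm².
Per-bolt design strength φR_n = 0.75 × 469 × 314.2 × 1 / 1000 = 110.5 kN.
n ≥ 856 / 110.5 = 7.746 → use 8 bolts.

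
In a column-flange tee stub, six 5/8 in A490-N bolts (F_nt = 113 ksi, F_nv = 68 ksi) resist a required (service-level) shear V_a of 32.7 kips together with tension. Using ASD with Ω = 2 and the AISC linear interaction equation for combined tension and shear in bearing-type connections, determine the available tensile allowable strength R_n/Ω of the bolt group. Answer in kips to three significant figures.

A_b = π·0.625²/4 = 0.3068 in²; f_rv = 32.7 / (6 × 0.3068) = 17.76 ksi.
F'_nt = 1.3 F_nt − (Ω F_nt / F_nv) f_rv = 1.3·113 − (2·113/68)·17.76 = 87.86 ksi, capped at F_nt → F'_nt = 87.86 ksi.
R_n = F'_nt · A_b · n = 87.86 × 0.3068 × 6 = 161.7 kips.
Allowable strength R_n/Ω = 161.7 / 2 = 80.9 kips.

80.9 kips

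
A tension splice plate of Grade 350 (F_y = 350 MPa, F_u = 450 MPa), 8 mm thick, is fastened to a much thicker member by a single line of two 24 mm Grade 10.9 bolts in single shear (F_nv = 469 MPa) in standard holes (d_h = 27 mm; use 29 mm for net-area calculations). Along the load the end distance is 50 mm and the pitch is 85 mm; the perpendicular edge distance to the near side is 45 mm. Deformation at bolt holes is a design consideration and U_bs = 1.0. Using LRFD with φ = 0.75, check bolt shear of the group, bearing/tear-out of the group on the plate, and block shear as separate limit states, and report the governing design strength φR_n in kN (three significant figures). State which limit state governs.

Bolt shear: A_b = π·24²/4 = 452.4 mm²; R_n = 469 × 452.4 × 2 × 1 / 1000 = 424.3 kN → 0.75 × 424.3 = 318 kN.
Bearing: edge l_c = 36.5, r_n = 157.7 kN; interior l_c = 58, r_n = 207.4 kN; R_n = 157.7 + 1·207.4 = 365 kN → 274 kN.
Block shear: A_gv = 1080, A_nv = 732, A_nt = 244 mm²; R_n = min(0.6F_uA_nv, 0.6F_yA_gv) + U_bs·F_u·A_nt = 307.4 kN → 231 kN.
Block shear governs: 231 kN.

231 kN (block shear governs)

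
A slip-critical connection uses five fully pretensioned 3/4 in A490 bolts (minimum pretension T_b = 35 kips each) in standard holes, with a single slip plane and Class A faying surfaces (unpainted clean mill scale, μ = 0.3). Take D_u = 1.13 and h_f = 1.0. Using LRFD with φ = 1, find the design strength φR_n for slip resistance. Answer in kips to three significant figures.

59.3 kips

R_n = μ · D_u · h_f · T_b · n_s · n_b = 0.3 × 1.13 × 1.0 × 35 × 1 × 5 = 59.32 kips.
Design strength φR_n = 1 × 59.32 = 59.3 kips.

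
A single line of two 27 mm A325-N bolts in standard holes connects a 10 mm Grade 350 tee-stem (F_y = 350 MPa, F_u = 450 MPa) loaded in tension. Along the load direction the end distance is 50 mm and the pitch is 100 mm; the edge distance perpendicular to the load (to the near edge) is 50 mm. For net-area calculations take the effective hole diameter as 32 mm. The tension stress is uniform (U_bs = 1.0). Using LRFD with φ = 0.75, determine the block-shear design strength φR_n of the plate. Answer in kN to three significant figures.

Shear plane L_v = 50 + 1·100 = 150 mm; A_gv = 150 × 10 = 1500 mm².
A_nv = (150 − 1.5·32) × 10 = 1020 mm².
A_nt = (50 − 0.5·32) × 10 = 340 mm².
0.6 F_u A_nv = 275.4 kN; 0.6 F_y A_gv = 315 kN → shear rupture governs the shear term.
R_n = 275.4 + 1.0 × 450 × 340 / 1000 = 428.4 kN.
Design strength φR_n = 0.75 × 428.4 = 321 kN.

321 kN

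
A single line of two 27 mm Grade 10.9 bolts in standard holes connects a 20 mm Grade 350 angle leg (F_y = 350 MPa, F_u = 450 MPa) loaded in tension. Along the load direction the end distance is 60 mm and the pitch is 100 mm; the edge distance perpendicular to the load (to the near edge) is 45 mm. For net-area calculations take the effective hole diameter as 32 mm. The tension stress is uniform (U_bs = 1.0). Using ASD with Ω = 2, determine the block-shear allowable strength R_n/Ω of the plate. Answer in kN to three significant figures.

Shear plane L_v = 60 + 1·100 = 160 mm; A_gv = 160 × 20 = 3200 mm².
A_nv = (160 − 1.5·32) × 20 = 2240 mm².
A_nt = (45 − 0.5·32) × 20 = 580 mm².
0.6 F_u A_nv = 604.8 kN; 0.6 F_y A_gv = 672 kN → shear rupture governs the shear term.
R_n = 604.8 + 1.0 × 450 × 580 / 1000 = 865.8 kN.
Allowable strength R_n/Ω = 865.8 / 2 = 433 kN.

433 kN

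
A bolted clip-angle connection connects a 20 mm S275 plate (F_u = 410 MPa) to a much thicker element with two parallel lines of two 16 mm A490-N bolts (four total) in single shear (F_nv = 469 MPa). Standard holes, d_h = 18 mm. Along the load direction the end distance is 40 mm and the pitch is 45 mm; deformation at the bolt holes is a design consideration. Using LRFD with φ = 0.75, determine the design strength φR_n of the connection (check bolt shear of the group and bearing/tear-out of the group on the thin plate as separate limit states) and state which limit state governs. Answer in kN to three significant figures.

283 kN (bolt shear governs)

Bolt shear: A_b = π·16²/4 = 201.1 mm²; R_n = 469 × 201.1 × 4 × 1 / 1000 = 377.2 kN → 0.75 × 377.2 = 283 kN.
Bearing (1.2 l_c t F_u ≤ 2.4 d t F_u): upper limit = 2.4·16·20·410 / 1000 = 314.9 kN.
  Edge l_c = 40 − 18/2 = 31 → r_n = 305 kN; interior l_c = 45 − 18 = 27 → r_n = 265.7 kN.
  R_n,bearing = 2·305 + 2·265.7 = 1141 kN → 0.75 × 1141 = 856 kN.
Bolt shear governs: 283 kN.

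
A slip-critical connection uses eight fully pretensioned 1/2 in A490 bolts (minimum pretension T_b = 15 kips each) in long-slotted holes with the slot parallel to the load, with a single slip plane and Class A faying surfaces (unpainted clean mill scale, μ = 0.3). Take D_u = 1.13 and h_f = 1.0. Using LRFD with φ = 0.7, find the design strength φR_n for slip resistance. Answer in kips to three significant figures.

R_n = μ · D_u · h_f · T_b · n_s · n_b = 0.3 × 1.13 × 1.0 × 15 × 1 × 8 = 40.68 kips.
Design strength φR_n = 0.7 × 40.68 = 28.5 kips.

28.5 kips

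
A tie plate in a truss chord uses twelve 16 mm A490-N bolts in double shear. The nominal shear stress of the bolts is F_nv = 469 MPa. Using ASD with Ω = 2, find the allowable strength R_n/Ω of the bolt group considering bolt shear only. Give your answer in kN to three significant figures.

A_b = π × 16² / 4 = 201.1 mm².
R_n = F_nv · A_b · n · n_s = 469 × 201.1 × 12 × 2 / 1000 = 2263 kN.
Allowable strength R_n/Ω = 2263 / 2 = 1130 kN.

1130 kN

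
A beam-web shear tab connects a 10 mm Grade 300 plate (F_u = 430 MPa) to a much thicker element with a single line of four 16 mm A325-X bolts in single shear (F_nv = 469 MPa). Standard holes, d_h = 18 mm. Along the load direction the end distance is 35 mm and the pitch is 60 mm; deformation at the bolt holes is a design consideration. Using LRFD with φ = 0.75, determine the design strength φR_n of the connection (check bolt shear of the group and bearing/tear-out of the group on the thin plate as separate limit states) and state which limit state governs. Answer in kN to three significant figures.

283 kN (bolt shear governs)

Bolt shear: A_b = π·16²/4 = 201.1 mm²; R_n = 469 × 201.1 × 4 × 1 / 1000 = 377.2 kN → 0.75 × 377.2 = 283 kN.
Bearing (1.2 l_c t F_u ≤ 2.4 d t F_u): upper limit = 2.4·16·10·430 / 1000 = 165.1 kN.
  Edge l_c = 35 − 18/2 = 26 → r_n = 134.2 kN; interior l_c = 60 − 18 = 42 → r_n = 165.1 kN.
  R_n,bearing = 1·134.2 + 3·165.1 = 629.5 kN → 0.75 × 629.5 = 472 kN.
Bolt shear governs: 283 kN.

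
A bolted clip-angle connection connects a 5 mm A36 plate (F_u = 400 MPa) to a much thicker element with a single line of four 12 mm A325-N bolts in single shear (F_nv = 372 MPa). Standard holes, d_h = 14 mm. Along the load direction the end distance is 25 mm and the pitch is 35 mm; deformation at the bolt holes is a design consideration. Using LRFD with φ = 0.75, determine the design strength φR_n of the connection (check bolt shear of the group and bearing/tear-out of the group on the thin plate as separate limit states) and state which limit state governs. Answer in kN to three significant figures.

Bolt shear: A_b = π·12²/4 = 113.1 mm²; R_n = 372 × 113.1 × 4 × 1 / 1000 = 168.3 kN → 0.75 × 168.3 = 126 kN.
Bearing (1.2 l_c t F_u ≤ 2.4 d t F_u): upper limit = 2.4·12·5·400 / 1000 = 57.6 kN.
  Edge l_c = 25 − 14/2 = 18 → r_n = 43.2 kN; interior l_c = 35 − 14 = 21 → r_n = 50.4 kN.
  R_n,bearing = 1·43.2 + 3·50.4 = 194.4 kN → 0.75 × 194.4 = 146 kN.
Bolt shear governs: 126 kN.

126 kN (bolt shear governs)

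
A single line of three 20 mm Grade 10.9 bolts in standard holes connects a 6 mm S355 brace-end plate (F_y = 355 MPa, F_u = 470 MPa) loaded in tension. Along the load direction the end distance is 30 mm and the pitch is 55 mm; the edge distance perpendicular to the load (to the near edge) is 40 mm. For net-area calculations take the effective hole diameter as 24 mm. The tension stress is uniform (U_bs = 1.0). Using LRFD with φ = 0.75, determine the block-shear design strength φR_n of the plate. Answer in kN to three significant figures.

161 kN

Shear plane L_v = 30 + 2·55 = 140 mm; A_gv = 140 × 6 = 840 mm².
A_nv = (140 − 2.5·24) × 6 = 480 mm².
A_nt = (40 − 0.5·24) × 6 = 168 mm².
0.6 F_u A_nv = 135.4 kN; 0.6 F_y A_gv = 178.9 kN → shear rupture governs the shear term.
R_n = 135.4 + 1.0 × 470 × 168 / 1000 = 214.3 kN.
Design strength φR_n = 0.75 × 214.3 = 161 kN.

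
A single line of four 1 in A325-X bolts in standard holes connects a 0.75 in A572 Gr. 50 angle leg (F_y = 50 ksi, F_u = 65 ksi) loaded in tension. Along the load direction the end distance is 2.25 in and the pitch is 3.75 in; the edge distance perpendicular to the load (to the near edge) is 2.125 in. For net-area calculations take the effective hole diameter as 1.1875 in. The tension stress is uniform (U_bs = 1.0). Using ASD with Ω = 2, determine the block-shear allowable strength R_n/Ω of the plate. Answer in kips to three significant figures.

174 kips

Shear plane L_v = 2.25 + 3·3.75 = 13.5 in; A_gv = 13.5 × 0.75 = 10.12 in².
A_nv = (13.5 − 3.5·1.1875) × 0.75 = 7.008 in².
A_nt = (2.125 − 0.5·1.1875) × 0.75 = 1.148 in².
0.6 F_u A_nv = 273.3 kips; 0.6 F_y A_gv = 303.8 kips → shear rupture governs the shear term.
R_n = 273.3 + 1.0 × 65 × 1.148 = 348 kips.
Allowable strength R_n/Ω = 348 / 2 = 174 kips.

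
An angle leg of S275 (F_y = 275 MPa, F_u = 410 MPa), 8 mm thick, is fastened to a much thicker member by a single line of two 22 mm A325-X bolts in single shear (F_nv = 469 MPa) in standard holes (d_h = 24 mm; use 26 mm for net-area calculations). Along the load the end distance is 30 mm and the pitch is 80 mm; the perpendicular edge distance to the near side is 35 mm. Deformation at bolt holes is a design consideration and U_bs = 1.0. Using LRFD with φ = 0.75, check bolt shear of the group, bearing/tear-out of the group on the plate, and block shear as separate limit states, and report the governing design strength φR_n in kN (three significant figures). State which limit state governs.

Bolt shear: A_b = π·22²/4 = 380.1 mm²; R_n = 469 × 380.1 × 2 × 1 / 1000 = 356.6 kN → 0.75 × 356.6 = 267 kN.
Bearing: edge l_c = 18, r_n = 70.85 kN; interior l_c = 56, r_n = 173.2 kN; R_n = 70.85 + 1·173.2 = 244 kN → 183 kN.
Block shear: A_gv = 880, A_nv = 568, A_nt = 176 mm²; R_n = min(0.6F_uA_nv, 0.6F_yA_gv) + U_bs·F_u·A_nt = 211.9 kN → 159 kN.
Block shear governs: 159 kN.

159 kN (block shear governs)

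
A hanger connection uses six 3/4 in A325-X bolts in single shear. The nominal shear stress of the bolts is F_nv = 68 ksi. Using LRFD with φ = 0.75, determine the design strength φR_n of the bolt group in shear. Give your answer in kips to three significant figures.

135 kips

A_b = π × 0.75² / 4 = 0.4418 in².
R_n = F_nv · A_b · n · n_s = 68 × 0.4418 × 6 × 1 = 180.2 kips.
Design strength φR_n = 0.75 × 180.2 = 135 kips.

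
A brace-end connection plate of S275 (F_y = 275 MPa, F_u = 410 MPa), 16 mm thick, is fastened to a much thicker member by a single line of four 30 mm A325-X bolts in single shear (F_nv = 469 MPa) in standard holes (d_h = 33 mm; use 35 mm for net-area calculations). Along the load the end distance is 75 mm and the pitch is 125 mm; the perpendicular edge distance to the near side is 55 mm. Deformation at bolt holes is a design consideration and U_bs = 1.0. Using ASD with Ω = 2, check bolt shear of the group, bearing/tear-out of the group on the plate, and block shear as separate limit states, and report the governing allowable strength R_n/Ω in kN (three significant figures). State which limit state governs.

663 kN (bolt shear governs)

Bolt shear: A_b = π·30²/4 = 706.9 mm²; R_n = 469 × 706.9 × 4 × 1 / 1000 = 1326 kN → 1326 / 2 = 663 kN.
Bearing: edge l_c = 58.5, r_n = 460.5 kN; interior l_c = 92, r_n = 472.3 kN; R_n = 460.5 + 3·472.3 = 1877 kN → 939 kN.
Block shear: A_gv = 7200, A_nv = 5240, A_nt = 600 mm²; R_n = min(0.6F_uA_nv, 0.6F_yA_gv) + U_bs·F_u·A_nt = 1434 kN → 717 kN.
Bolt shear governs: 663 kN.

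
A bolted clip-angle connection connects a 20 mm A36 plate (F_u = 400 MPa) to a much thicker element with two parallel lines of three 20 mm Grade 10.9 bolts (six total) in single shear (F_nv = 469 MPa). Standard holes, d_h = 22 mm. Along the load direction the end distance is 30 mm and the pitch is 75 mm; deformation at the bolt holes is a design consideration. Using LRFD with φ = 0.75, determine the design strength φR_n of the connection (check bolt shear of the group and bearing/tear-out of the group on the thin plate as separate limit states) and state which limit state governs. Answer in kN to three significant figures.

663 kN (bolt shear governs)

Bolt shear: A_b = π·20²/4 = 314.2 mm²; R_n = 469 × 314.2 × 6 × 1 / 1000 = 884 kN → 0.75 × 884 = 663 kN.
Bearing (1.2 l_c t F_u ≤ 2.4 d t F_u): upper limit = 2.4·20·20·400 / 1000 = 384 kN.
  Edge l_c = 30 − 22/2 = 19 → r_n = 182.4 kN; interior l_c = 75 − 22 = 53 → r_n = 384 kN.
  R_n,bearing = 2·182.4 + 4·384 = 1901 kN → 0.75 × 1901 = 1430 kN.
Bolt shear governs: 663 kN.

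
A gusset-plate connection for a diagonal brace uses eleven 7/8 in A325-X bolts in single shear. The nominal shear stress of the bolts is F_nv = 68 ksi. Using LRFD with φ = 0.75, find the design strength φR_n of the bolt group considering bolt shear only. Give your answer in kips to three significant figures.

337 kips

A_b = π × 0.875² / 4 = 0.6013 in².
R_n = F_nv · A_b · n · n_s = 68 × 0.6013 × 11 × 1 = 449.8 kips.
Design strength φR_n = 0.75 × 449.8 = 337 kips.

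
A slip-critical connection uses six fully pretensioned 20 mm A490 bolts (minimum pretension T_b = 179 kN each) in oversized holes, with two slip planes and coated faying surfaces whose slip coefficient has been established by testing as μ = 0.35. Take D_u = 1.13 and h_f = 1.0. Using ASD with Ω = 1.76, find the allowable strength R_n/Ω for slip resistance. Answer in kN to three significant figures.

483 kN

R_n = μ · D_u · h_f · T_b · n_s · n_b = 0.35 × 1.13 × 1.0 × 179 × 2 × 6 = 849.5 kN.
Allowable strength R_n/Ω = 849.5 / 1.76 = 483 kN.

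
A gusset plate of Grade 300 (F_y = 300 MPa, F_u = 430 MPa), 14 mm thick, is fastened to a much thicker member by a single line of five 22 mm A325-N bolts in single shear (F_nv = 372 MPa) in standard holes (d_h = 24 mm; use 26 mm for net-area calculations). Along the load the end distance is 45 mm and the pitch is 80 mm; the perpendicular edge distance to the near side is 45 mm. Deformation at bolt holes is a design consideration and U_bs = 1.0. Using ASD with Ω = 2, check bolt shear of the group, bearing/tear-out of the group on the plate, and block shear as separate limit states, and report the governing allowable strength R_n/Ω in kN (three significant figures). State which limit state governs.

354 kN (bolt shear governs)

Bolt shear: A_b = π·22²/4 = 380.1 mm²; R_n = 372 × 380.1 × 5 × 1 / 1000 = 707 kN → 707 / 2 = 354 kN.
Bearing: edge l_c = 33, r_n = 238.4 kN; interior l_c = 56, r_n = 317.9 kN; R_n = 238.4 + 4·317.9 = 1510 kN → 755 kN.
Block shear: A_gv = 5110, A_nv = 3472, A_nt = 448 mm²; R_n = min(0.6F_uA_nv, 0.6F_yA_gv) + U_bs·F_u·A_nt = 1088 kN → 544 kN.
Bolt shear governs: 354 kN.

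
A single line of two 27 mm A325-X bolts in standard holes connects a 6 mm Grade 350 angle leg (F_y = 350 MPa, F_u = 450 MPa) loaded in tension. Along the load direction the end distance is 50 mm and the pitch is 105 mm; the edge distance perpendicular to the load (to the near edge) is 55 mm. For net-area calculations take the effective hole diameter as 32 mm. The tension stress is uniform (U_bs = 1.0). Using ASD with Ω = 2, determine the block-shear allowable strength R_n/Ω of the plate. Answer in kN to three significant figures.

Shear plane L_v = 50 + 1·105 = 155 mm; A_gv = 155 × 6 = 930 mm².
A_nv = (155 − 1.5·32) × 6 = 642 mm².
A_nt = (55 − 0.5·32) × 6 = 234 mm².
0.6 F_u A_nv = 173.3 kN; 0.6 F_y A_gv = 195.3 kN → shear rupture governs the shear term.
R_n = 173.3 + 1.0 × 450 × 234 / 1000 = 278.6 kN.
Allowable strength R_n/Ω = 278.6 / 2 = 139 kN.

139 kN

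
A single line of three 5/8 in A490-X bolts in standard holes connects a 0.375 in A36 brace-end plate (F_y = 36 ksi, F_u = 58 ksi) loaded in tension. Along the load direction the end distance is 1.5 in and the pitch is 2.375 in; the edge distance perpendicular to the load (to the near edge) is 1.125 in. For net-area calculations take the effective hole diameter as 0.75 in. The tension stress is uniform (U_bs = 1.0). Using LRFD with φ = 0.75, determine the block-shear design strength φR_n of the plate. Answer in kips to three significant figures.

Shear plane L_v = 1.5 + 2·2.375 = 6.25 in; A_gv = 6.25 × 0.375 = 2.344 in².
A_nv = (6.25 − 2.5·0.75) × 0.375 = 1.641 in².
A_nt = (1.125 − 0.5·0.75) × 0.375 = 0.2812 in².
0.6 F_u A_nv = 57.09 kips; 0.6 F_y A_gv = 50.62 kips → shear yielding governs the shear term.
R_n = 50.62 + 1.0 × 58 × 0.2812 = 66.94 kips.
Design strength φR_n = 0.75 × 66.94 = 50.2 kips.

50.2 kips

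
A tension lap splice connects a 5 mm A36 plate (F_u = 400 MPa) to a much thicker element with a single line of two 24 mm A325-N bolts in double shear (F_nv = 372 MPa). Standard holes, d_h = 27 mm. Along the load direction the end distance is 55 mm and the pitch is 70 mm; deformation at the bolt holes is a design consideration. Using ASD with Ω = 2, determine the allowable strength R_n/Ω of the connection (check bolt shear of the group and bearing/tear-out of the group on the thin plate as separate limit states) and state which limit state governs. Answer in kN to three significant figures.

Bolt shear: A_b = π·24²/4 = 452.4 mm²; R_n = 372 × 452.4 × 2 × 2 / 1000 = 673.2 kN → 673.2 / 2 = 337 kN.
Bearing (1.2 l_c t F_u ≤ 2.4 d t F_u): upper limit = 2.4·24·5·400 / 1000 = 115.2 kN.
  Edge l_c = 55 − 27/2 = 41.5 → r_n = 99.6 kN; interior l_c = 70 − 27 = 43 → r_n = 103.2 kN.
  R_n,bearing = 1·99.6 + 1·103.2 = 202.8 kN → 202.8 / 2 = 101 kN.
Bearing governs: 101 kN.

101 kN (bearing governs)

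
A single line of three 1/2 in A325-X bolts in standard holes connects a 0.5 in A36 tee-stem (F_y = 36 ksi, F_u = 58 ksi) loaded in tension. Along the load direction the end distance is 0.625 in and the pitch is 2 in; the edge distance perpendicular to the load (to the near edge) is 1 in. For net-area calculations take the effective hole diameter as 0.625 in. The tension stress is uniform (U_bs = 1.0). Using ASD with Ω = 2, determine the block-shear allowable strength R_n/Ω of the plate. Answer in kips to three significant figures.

34.9 kips

Shear plane L_v = 0.625 + 2·2 = 4.625 in; A_gv = 4.625 × 0.5 = 2.312 in².
A_nv = (4.625 − 2.5·0.625) × 0.5 = 1.531 in².
A_nt = (1 − 0.5·0.625) × 0.5 = 0.3438 in².
0.6 F_u A_nv = 53.29 kips; 0.6 F_y A_gv = 49.95 kips → shear yielding governs the shear term.
R_n = 49.95 + 1.0 × 58 × 0.3438 = 69.89 kips.
Allowable strength R_n/Ω = 69.89 / 2 = 34.9 kips.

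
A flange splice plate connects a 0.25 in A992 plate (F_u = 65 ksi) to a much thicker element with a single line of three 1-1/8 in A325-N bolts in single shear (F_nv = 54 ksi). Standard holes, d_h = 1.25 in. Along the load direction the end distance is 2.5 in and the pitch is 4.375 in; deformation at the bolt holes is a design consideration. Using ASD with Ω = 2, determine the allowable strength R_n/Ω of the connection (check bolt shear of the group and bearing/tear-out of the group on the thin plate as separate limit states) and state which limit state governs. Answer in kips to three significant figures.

Bolt shear: A_b = π·1.125²/4 = 0.994 in²; R_n = 54 × 0.994 × 3 × 1 = 161 kips → 161 / 2 = 80.5 kips.
Bearing (1.2 l_c t F_u ≤ 2.4 d t F_u): upper limit = 2.4·1.125·0.25·65 = 43.87 kips.
  Edge l_c = 2.5 − 1.25/2 = 1.875 → r_n = 36.56 kips; interior l_c = 4.375 − 1.25 = 3.125 → r_n = 43.87 kips.
  R_n,bearing = 1·36.56 + 2·43.87 = 124.3 kips → 124.3 / 2 = 62.2 kips.
Bearing governs: 62.2 kips.

62.2 kips (bearing governs)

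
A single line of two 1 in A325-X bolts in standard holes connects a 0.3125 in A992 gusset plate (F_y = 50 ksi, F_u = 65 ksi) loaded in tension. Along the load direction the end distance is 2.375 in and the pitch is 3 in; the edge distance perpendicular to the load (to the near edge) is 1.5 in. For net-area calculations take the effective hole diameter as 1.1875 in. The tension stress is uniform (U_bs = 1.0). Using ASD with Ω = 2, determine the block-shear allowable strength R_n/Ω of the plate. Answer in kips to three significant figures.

31.1 kips

Shear plane L_v = 2.375 + 1·3 = 5.375 in; A_gv = 5.375 × 0.3125 = 1.68 in².
A_nv = (5.375 − 1.5·1.1875) × 0.3125 = 1.123 in².
A_nt = (1.5 − 0.5·1.1875) × 0.3125 = 0.2832 in².
0.6 F_u A_nv = 43.8 kips; 0.6 F_y A_gv = 50.39 kips → shear rupture governs the shear term.
R_n = 43.8 + 1.0 × 65 × 0.2832 = 62.21 kips.
Allowable strength R_n/Ω = 62.21 / 2 = 31.1 kips.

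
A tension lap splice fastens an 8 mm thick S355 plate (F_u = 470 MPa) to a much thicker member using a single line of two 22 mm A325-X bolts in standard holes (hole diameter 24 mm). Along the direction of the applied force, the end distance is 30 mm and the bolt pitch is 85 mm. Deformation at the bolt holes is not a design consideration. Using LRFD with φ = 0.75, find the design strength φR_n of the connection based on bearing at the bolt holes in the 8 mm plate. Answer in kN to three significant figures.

Per bolt r_n = 1.5 l_c t F_u ≤ 3.0 d t F_u; upper limit = 3.0 × 22 × 8 × 470 / 1000 = 248.2 kN.
Edge bolt: l_c = 30 − 24/2 = 18 mm → 1.5 × 18 × 8 × 470 / 1000 = 101.5 → r_n = 101.5 kN.
Interior bolts: l_c = 85 − 24 = 61 mm → 1.5 × 61 × 8 × 470 / 1000 = 344 → r_n = 248.2 kN.
R_n = 1 × 101.5 + 1 × 248.2 = 349.7 kN.
Design strength φR_n = 0.75 × 349.7 = 262 kN.

262 kN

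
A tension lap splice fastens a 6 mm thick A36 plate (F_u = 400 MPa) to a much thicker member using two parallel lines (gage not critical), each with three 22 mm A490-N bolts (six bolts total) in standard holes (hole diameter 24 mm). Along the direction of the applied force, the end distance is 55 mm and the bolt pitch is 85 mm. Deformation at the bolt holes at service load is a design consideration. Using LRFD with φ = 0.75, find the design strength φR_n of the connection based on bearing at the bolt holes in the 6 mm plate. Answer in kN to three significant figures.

Per bolt r_n = 1.2 l_c t F_u ≤ 2.4 d t F_u; upper limit = 2.4 × 22 × 6 × 400 / 1000 = 126.7 kN.
Edge bolt: l_c = 55 − 24/2 = 43 mm → 1.2 × 43 × 6 × 400 / 1000 = 123.8 → r_n = 123.8 kN.
Interior bolts: l_c = 85 − 24 = 61 mm → 1.2 × 61 × 6 × 400 / 1000 = 175.7 → r_n = 126.7 kN.
R_n = 2 × 123.8 + 4 × 126.7 = 754.6 kN.
Design strength φR_n = 0.75 × 754.6 = 566 kN.

566 kN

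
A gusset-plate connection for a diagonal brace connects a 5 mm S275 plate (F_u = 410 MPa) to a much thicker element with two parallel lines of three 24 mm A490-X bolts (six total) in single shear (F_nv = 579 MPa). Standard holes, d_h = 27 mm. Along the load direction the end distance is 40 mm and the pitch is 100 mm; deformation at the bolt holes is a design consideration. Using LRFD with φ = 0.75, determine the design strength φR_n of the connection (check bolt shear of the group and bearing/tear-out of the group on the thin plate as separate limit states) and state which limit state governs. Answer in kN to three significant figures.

Bolt shear: A_b = π·24²/4 = 452.4 mm²; R_n = 579 × 452.4 × 6 × 1 / 1000 = 1572 kN → 0.75 × 1572 = 1180 kN.
Bearing (1.2 l_c t F_u ≤ 2.4 d t F_u): upper limit = 2.4·24·5·410 / 1000 = 118.1 kN.
  Edge l_c = 40 − 27/2 = 26.5 → r_n = 65.19 kN; interior l_c = 100 − 27 = 73 → r_n = 118.1 kN.
  R_n,bearing = 2·65.19 + 4·118.1 = 602.7 kN → 0.75 × 602.7 = 452 kN.
Bearing governs: 452 kN.

452 kN (bearing governs)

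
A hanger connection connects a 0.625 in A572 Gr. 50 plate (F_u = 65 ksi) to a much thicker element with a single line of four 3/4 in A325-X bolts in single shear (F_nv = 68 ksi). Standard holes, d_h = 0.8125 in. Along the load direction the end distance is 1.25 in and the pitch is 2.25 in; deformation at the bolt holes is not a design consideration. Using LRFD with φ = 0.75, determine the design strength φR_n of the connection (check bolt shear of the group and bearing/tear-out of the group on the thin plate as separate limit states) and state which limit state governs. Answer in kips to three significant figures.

Bolt shear: A_b = π·0.75²/4 = 0.4418 in²; R_n = 68 × 0.4418 × 4 × 1 = 120.2 kips → 0.75 × 120.2 = 90.1 kips.
Bearing (1.5 l_c t F_u ≤ 3.0 d t F_u): upper limit = 3.0·0.75·0.625·65 = 91.41 kips.
  Edge l_c = 1.25 − 0.8125/2 = 0.8438 → r_n = 51.42 kips; interior l_c = 2.25 − 0.8125 = 1.438 → r_n = 87.6 kips.
  R_n,bearing = 1·51.42 + 3·87.6 = 314.2 kips → 0.75 × 314.2 = 236 kips.
Bolt shear governs: 90.1 kips.

90.1 kips (bolt shear governs)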